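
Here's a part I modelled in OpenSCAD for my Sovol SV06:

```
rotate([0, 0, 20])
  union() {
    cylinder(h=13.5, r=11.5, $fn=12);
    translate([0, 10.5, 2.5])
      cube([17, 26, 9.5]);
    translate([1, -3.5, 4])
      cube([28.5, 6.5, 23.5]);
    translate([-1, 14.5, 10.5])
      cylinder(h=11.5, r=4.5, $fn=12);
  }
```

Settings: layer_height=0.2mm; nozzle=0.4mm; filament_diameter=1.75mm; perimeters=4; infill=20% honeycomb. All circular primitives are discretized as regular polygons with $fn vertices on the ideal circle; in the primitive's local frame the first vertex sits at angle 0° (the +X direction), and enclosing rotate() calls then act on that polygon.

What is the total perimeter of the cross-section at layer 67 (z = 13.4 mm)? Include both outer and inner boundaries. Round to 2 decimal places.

126.44 mm

At z = 13.4 mm: the r=11.5 cylinder gives a regular 12-gon of circumradius 11.5 (constant along its height) (perimeter = 2·12·11.500·sin(180°/12) = 71.43 mm); the cube at (0, 10.5) is not intersected at this z (z outside [2.5, 12]); the cube at (1, -3.5) is present — its section is the full 28.5×6.5 rectangle (perimeter 70.00 mm); the cylinder at (-1, 14.5): section is a regular 12-gon, circumradius r=4.5 (perimeter = 2·12·4.500·sin(180°/12) = 27.95 mm); Combining (union): the regions partially overlap (shared area 69.30 mm²), so the edge portions inside another operand are dropped and the merged outline is re-measured after clipping — boundary = 126.44 mm; (rotated 20° about Z; rotation is an isometry so areas/perimeters/island counts are preserved). Overall, the cross-section is a single solid region. Total boundary length (outer) = 126.44 mm.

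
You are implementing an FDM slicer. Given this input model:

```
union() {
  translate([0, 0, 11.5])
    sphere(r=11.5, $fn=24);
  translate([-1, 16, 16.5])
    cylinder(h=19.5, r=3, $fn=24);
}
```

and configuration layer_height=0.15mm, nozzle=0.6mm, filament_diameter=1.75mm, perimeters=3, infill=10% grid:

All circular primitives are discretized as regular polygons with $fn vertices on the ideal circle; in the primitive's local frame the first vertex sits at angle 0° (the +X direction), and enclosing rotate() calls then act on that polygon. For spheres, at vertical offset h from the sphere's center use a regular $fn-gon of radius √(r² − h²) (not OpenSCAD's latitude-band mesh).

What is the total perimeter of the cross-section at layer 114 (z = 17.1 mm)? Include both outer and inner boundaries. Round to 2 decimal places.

81.73 mm

At z = 17.1 mm: the r=11.5 sphere contributes a regular 24-gon of circumradius √(11.5²−5.6²) = 10.044 (perimeter = 2·24·10.044·sin(180°/24) = 62.93 mm); the cylinder at (-1, 16): section is a regular 24-gon, circumradius r=3 (perimeter = 2·24·3.000·sin(180°/24) = 18.80 mm); Merging all regions: the 2 present regions are separate (no shared area or edge), so areas and boundary lengths simply add and each stays a separate island — boundary = 81.73 mm. Overall, the cross-section has 2 separate islands. Total boundary length (outer) = 81.73 mm.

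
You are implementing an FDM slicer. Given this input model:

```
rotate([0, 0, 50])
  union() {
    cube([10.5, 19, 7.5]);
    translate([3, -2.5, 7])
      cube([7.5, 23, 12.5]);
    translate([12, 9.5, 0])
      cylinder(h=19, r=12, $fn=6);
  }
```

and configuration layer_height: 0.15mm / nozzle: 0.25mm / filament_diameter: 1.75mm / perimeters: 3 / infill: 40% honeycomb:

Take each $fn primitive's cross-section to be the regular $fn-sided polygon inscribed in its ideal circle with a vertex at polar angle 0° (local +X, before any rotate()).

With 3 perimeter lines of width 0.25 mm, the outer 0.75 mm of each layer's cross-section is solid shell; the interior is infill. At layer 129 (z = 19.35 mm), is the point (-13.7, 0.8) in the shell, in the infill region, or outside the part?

At z = 19.35 mm: the cube is absent (z outside [0, 7.5]); the 7.5×23 cube at (3, -2.5) contributes its full rectangle; the cylinder at (12, 9.5) does not reach this height (z outside [0, 19]); Merging all regions: only the 7.5×23 cube at (3, -2.5) is present, so the union is just that shape — 1 connected region; (rotated 50° about Z; rotation is an isometry so areas/perimeters/island counts are preserved). Overall, the cross-section is a single solid region. Undo the 50° rotation: the query point maps to (-8.193, 11.009) in the un-rotated model frame. The nearest boundary edge runs (3.00, 20.50)→(3.00, -2.50); distance from the point to it = 11.19 mm. The point is not inside any of the regions above, so it lies outside the cross-section (11.19 mm from the nearest boundary).

outside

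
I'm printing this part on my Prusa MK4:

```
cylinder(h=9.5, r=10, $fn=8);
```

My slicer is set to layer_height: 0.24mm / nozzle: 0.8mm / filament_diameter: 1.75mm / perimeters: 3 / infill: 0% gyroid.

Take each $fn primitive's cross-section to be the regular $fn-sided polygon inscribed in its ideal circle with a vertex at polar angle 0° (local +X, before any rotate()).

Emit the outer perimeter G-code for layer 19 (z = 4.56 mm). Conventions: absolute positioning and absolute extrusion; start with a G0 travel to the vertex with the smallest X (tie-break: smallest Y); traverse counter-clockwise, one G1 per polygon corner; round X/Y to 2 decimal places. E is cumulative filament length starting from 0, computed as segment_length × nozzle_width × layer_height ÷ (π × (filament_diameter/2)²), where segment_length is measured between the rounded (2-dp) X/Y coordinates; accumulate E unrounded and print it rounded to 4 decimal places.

At z = 4.56 mm: the cylinder: section is a regular 8-gon, circumradius r=10. The outline is a single polygon with 8 vertices. Extrusion per mm of travel: 0.8 × 0.24 / (π × 0.875²) = 0.079824. Accumulating E over each segment gives final E = 4.8872.

G0 X-10.00 Y0.00 Z4.56
G1 X-7.07 Y-7.07 E0.6109
G1 X0.00 Y-10.00 E1.2218
G1 X7.07 Y-7.07 E1.8327
G1 X10.00 Y0.00 E2.4436
G1 X7.07 Y7.07 E3.0545
G1 X0.00 Y10.00 E3.6654
G1 X-7.07 Y7.07 E4.2763
G1 X-10.00 Y0.00 E4.8872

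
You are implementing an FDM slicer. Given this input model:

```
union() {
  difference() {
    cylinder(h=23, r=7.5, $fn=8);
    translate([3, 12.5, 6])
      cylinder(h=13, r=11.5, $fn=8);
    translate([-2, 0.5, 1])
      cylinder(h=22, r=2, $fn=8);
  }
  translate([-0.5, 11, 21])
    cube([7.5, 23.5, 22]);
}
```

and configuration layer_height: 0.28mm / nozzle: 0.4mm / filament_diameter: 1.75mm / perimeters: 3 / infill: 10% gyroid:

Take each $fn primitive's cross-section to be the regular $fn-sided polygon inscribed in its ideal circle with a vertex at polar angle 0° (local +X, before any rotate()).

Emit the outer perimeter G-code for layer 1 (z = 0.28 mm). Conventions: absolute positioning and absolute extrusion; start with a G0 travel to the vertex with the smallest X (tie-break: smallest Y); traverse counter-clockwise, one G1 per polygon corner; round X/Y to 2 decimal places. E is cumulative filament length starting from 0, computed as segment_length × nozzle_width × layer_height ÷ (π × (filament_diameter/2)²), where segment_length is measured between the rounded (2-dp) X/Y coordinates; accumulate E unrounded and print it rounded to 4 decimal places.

At z = 0.28 mm: the cylinder: section is a regular 8-gon, circumradius r=7.5; the cylinder at (3, 12.5) is absent (z outside [6, 19]); the cylinder at (-2, 0.5) does not reach this height (z outside [1, 23]); Taking the first minus the rest: none of the subtracted shapes is present at this height, so the r=7.5 cylinder is unchanged — 1 connected region; the cube at (-0.5, 11) is not intersected at this z (z outside [21, 43]); Merging all regions: only the result so far is present, so the union is just that shape — 1 connected region. The outline is a single polygon with 8 vertices. Extrusion per mm of travel: 0.4 × 0.28 / (π × 0.875²) = 0.046564. Accumulating E over each segment gives final E = 2.1377.

G0 X-7.50 Y0.00 Z0.28
G1 X-5.30 Y-5.30 E0.2672
G1 X0.00 Y-7.50 E0.5344
G1 X5.30 Y-5.30 E0.8016
G1 X7.50 Y0.00 E1.0688
G1 X5.30 Y5.30 E1.3360
G1 X0.00 Y7.50 E1.6032
G1 X-5.30 Y5.30 E1.8704
G1 X-7.50 Y0.00 E2.1377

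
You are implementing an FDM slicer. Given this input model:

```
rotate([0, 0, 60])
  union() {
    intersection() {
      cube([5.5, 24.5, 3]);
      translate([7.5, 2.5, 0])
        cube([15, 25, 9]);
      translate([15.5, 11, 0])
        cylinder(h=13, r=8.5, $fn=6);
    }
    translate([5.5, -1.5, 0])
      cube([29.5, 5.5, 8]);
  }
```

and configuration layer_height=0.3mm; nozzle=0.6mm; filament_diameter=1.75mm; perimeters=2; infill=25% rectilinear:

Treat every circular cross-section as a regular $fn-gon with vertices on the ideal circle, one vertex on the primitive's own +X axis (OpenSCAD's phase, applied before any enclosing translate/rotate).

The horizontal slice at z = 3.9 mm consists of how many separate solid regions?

At z = 3.9 mm: the cube is absent (z outside [0, 3]); the cube at (7.5, 2.5) (footprint 15×25) is included at this height; the r=8.5 cylinder at (15.5, 11) gives a regular 6-gon of circumradius 8.5 (constant along its height); Taking the intersection: at least one operand is absent at this height, so nothing remains; the cube at (5.5, -1.5) is present — its section is the full 29.5×5.5 rectangle; Taking the union: only the 29.5×5.5 cube at (5.5, -1.5) is present, so the union is just that shape — 1 connected region; (rotated 60° about Z; rotation is an isometry so areas/perimeters/island counts are preserved). The result has 1 disconnected region.

1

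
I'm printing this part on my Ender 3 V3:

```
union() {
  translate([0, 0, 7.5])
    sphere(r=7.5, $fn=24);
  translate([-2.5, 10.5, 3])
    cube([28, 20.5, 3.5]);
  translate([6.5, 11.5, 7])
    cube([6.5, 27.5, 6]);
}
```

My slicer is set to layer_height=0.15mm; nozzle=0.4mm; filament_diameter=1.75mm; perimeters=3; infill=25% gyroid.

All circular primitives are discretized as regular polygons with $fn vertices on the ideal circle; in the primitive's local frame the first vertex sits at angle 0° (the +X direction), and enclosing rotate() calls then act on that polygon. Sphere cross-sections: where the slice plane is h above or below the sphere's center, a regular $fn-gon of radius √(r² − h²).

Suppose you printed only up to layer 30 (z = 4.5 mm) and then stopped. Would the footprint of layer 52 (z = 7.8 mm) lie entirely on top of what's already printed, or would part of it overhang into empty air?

part overhangs

Compare the two slices. At z = 4.5: the sphere: section is a regular 24-gon, circumradius = √(r²−h²) = √(7.5²−3²) = 6.874 (area = (24/2)·6.874²·sin(360°/24) = 146.75 mm²); the cube at (-2.5, 10.5) (footprint 28×20.5) is included at this height (area 574.00 mm²); the cube at (6.5, 11.5) does not reach this height (z outside [7, 13]); Merging all regions: the 2 present regions are separate (no shared area or edge), so areas and boundary lengths simply add and each stays a separate island — area = 720.75 mm². At z = 7.8: the r=7.5 sphere slices to a regular 24-gon of circumradius 7.494 (√(r²−h²) with h=0.3 from center) (area = (24/2)·7.494²·sin(360°/24) = 174.42 mm²); the cube at (-2.5, 10.5) is absent (z outside [3, 6.5]); the cube at (6.5, 11.5) is present — its section is the full 6.5×27.5 rectangle (area 178.75 mm²); Combining (union): the 2 present regions are separate (no shared area or edge), so areas and boundary lengths simply add and each stays a separate island — area = 353.17 mm². Checking containment: at z = 7.8 the cross-section extends beyond the z = 4.5 cross-section by about 79.67 mm².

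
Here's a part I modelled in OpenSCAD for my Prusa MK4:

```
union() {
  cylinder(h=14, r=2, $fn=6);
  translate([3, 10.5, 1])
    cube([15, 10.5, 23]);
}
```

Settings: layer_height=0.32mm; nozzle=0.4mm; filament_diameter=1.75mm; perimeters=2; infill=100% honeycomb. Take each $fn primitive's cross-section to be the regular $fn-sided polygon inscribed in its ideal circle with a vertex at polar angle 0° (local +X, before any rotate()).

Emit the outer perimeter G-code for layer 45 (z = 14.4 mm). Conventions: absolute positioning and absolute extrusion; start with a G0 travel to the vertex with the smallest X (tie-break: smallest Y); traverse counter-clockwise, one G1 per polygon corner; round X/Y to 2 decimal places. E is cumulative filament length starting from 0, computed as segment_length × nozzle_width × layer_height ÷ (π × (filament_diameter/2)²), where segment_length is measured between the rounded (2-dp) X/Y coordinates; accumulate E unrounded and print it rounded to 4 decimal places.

At z = 14.4 mm: the cylinder is absent (z outside [0, 14]); the cube at (3, 10.5) is present — its section is the full 15×10.5 rectangle; Combining (union): only the 15×10.5 cube at (3, 10.5) is present, so the union is just that shape — 1 connected region. The outline is a single polygon with 4 vertices. Extrusion per mm of travel: 0.4 × 0.32 / (π × 0.875²) = 0.053216. Accumulating E over each segment gives final E = 2.7140.

G0 X3.00 Y10.50 Z14.40
G1 X18.00 Y10.50 E0.7982
G1 X18.00 Y21.00 E1.3570
G1 X3.00 Y21.00 E2.1553
G1 X3.00 Y10.50 E2.7140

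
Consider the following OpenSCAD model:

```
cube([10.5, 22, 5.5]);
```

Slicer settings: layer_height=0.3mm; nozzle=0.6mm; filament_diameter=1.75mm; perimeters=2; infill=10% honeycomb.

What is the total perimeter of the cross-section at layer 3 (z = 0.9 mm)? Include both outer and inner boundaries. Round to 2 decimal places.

At z = 0.9 mm: the cube is present — its section is the full 10.5×22 rectangle (perimeter 65.00 mm). Overall, the cross-section is a single solid region. Total boundary length (outer) = 65.00 mm.

65.00 mm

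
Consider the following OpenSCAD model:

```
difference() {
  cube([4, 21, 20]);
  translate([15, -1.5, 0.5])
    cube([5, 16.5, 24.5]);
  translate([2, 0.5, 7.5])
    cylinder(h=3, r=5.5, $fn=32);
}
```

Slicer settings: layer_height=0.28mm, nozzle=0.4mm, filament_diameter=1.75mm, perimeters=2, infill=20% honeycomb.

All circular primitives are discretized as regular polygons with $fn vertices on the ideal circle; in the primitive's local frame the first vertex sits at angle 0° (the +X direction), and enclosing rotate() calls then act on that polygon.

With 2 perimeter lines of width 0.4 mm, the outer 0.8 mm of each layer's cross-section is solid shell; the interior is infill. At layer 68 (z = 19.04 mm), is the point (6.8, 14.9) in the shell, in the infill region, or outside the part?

At z = 19.04 mm: the cube (footprint 4×21) is included at this height; the 5×16.5 cube at (15, -1.5) contributes its full rectangle; the cylinder at (2, 0.5) is not intersected at this z (z outside [7.5, 10.5]); After the difference (first − rest): starting from the 4×21 cube, the 5×16.5 cube at (15, -1.5) misses the remaining region (no effect) — 1 connected region. Overall, the cross-section is a single solid region. The nearest boundary edge runs (4.00, 21.00)→(4.00, 0.00); distance from the point to it = 2.80 mm. The point is not inside any of the regions above, so it lies outside the cross-section (2.80 mm from the nearest boundary).

outside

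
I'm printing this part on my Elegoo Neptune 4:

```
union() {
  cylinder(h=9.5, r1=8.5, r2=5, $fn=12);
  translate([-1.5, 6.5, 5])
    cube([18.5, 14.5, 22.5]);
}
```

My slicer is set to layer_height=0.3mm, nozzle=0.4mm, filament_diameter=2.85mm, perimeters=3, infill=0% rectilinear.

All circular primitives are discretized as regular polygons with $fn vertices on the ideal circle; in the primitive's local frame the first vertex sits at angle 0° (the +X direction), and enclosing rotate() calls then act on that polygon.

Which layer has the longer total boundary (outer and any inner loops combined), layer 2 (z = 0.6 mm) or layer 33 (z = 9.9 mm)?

Layer 2 (z = 0.6): the cone contributes a regular 12-gon of circumradius 8.279 (interpolated between r1=8.5 and r2=5 at t=0.063) (perimeter = 2·12·8.279·sin(180°/12) = 51.43 mm); the cube at (-1.5, 6.5) does not reach this height (z outside [5, 27.5]); Combining (union): only the cone is present, so the union is just that shape — boundary = 51.43 mm. So its perimeter = 51.43 mm. Layer 33 (z = 9.9): the cone is not intersected at this z (z outside [0, 9.5]); the cube at (-1.5, 6.5) is present — its section is the full 18.5×14.5 rectangle (perimeter 66.00 mm); Merging all regions: only the 18.5×14.5 cube at (-1.5, 6.5) is present, so the union is just that shape — boundary = 66.00 mm. So its perimeter = 66.00 mm. Layer 33 is larger (66.00 vs 51.43 mm).

layer 33 (z = 9.9 mm)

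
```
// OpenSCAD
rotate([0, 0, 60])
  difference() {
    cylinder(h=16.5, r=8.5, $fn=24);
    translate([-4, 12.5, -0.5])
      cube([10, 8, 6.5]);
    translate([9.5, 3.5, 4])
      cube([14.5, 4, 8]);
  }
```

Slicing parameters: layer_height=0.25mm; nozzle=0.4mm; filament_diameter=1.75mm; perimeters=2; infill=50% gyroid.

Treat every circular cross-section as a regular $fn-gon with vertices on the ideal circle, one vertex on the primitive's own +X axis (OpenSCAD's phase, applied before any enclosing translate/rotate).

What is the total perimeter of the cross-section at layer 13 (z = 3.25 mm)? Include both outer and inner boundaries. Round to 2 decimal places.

At z = 3.25 mm: the cylinder: section is a regular 24-gon, circumradius r=8.5 (perimeter = 2·24·8.500·sin(180°/24) = 53.25 mm); the 10×8 cube at (-4, 12.5) contributes its full rectangle (perimeter 36.00 mm); the cube at (9.5, 3.5) is not intersected at this z (z outside [4, 12]); Subtracting the remaining from the first: starting from the r=8.5 cylinder, the 10×8 cube at (-4, 12.5) misses the remaining region (no effect) — boundary = 53.25 mm; (rotated 60° about Z; rotation is an isometry so areas/perimeters/island counts are preserved). Overall, the cross-section is a single solid region. Total boundary length (outer) = 53.25 mm.

53.25 mm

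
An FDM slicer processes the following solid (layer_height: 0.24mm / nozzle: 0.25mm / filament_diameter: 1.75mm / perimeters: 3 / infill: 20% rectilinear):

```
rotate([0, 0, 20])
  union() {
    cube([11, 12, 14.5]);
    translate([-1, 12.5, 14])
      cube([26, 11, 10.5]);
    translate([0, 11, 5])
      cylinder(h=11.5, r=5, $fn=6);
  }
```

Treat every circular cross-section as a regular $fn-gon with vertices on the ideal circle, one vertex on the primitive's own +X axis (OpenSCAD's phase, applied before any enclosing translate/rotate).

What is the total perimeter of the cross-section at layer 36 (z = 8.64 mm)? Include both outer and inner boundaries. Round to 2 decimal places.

57.59 mm

At z = 8.64 mm: the cube is present — its section is the full 11×12 rectangle (perimeter 46.00 mm); the cube at (-1, 12.5) is absent (z outside [14, 24.5]); the r=5 cylinder at (0, 11) contributes a regular 6-gon of circumradius 5 (perimeter = 2·6·5.000·sin(180°/6) = 30.00 mm); Merging all regions: the regions partially overlap (shared area 20.95 mm²), so the edge portions inside another operand are dropped and the merged outline is re-measured after clipping — boundary = 57.59 mm; (whole slice rotated 20° about Z — lengths, areas and connectivity unchanged). Overall, the cross-section is a single solid region. Total boundary length (outer) = 57.59 mm.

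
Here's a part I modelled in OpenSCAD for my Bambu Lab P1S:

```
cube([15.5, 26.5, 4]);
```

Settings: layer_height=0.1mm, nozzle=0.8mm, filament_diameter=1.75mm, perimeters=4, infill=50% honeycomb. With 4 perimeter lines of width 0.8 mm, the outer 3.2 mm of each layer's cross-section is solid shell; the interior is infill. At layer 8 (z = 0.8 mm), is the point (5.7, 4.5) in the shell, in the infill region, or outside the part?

At z = 0.8 mm: the cube is present — its section is the full 15.5×26.5 rectangle. Overall, the cross-section is a single solid region. The nearest boundary edge runs (0.00, 0.00)→(15.50, 0.00); distance from the point to it = 4.50 mm. The point is inside the cross-section and 4.50 mm from the nearest boundary — more than the 3.2 mm shell width (4 × 0.8), so it's in the infill interior.

infill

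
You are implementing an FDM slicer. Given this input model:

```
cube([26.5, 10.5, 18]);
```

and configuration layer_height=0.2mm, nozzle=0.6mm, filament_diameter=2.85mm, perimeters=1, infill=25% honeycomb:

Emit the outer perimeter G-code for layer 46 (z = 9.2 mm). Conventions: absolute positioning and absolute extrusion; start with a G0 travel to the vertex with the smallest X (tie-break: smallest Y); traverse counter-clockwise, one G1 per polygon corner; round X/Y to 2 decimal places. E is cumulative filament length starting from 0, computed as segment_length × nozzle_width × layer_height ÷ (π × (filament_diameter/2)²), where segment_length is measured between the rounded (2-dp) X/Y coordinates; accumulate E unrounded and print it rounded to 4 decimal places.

G0 X0.00 Y0.00 Z9.20
G1 X26.50 Y0.00 E0.4985
G1 X26.50 Y10.50 E0.6960
G1 X0.00 Y10.50 E1.1945
G1 X0.00 Y0.00 E1.3920

At z = 9.2 mm: the cube is present — its section is the full 26.5×10.5 rectangle. The outline is a single polygon with 4 vertices. Extrusion per mm of travel: 0.6 × 0.2 / (π × 1.425²) = 0.018811. Accumulating E over each segment gives final E = 1.3920.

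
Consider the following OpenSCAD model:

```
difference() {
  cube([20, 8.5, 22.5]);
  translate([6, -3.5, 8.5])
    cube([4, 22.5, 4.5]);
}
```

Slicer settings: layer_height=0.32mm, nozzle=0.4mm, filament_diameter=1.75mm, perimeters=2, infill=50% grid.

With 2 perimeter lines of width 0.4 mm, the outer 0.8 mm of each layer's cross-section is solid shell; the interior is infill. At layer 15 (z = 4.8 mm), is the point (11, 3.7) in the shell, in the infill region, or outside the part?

infill

At z = 4.8 mm: the cube is present — its section is the full 20×8.5 rectangle; the cube at (6, -3.5) is not intersected at this z (z outside [8.5, 13]); Subtracting the remaining from the first: none of the subtracted shapes is present at this height, so the 20×8.5 cube is unchanged — 1 connected region. Overall, the cross-section is a single solid region. The nearest boundary edge runs (0.00, 0.00)→(20.00, 0.00); distance from the point to it = 3.70 mm. The point is inside the cross-section and 3.70 mm from the nearest boundary — more than the 0.8 mm shell width (2 × 0.4), so it's in the infill interior.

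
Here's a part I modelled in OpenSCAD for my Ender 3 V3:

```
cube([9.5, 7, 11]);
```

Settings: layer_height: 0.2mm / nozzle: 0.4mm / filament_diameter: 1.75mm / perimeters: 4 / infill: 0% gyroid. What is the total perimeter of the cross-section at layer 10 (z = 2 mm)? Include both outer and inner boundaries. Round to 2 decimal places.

33.00 mm

At z = 2 mm: the cube (footprint 9.5×7) is included at this height (perimeter 33.00 mm). Overall, the cross-section is a single solid region. Total boundary length (outer) = 33.00 mm.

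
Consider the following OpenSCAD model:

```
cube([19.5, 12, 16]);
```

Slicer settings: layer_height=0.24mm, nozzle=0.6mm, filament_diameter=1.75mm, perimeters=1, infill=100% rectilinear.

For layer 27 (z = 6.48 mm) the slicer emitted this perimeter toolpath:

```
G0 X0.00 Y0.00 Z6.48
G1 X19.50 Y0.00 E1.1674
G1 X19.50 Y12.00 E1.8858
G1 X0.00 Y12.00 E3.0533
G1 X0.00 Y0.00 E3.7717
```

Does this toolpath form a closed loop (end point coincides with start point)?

Start point (G0): (0.00, 0.00). End point (last G1): the path returns to the start — closed.

yes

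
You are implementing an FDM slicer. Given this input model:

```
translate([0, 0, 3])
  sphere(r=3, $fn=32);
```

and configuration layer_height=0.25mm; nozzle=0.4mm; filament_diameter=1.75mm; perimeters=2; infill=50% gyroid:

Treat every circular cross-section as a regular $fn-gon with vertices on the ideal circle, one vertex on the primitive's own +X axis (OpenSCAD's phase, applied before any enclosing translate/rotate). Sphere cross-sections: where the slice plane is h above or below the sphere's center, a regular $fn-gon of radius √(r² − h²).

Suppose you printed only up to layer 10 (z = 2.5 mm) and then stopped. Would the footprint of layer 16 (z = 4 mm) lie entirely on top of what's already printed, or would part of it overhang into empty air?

Compare the two slices. At z = 2.5: the r=3 sphere slices to a regular 32-gon of circumradius 2.958 (√(r²−h²) with h=0.5 from center) (area = (32/2)·2.958²·sin(360°/32) = 27.31 mm²). At z = 4: the r=3 sphere slices to a regular 32-gon of circumradius 2.828 (√(r²−h²) with h=1 from center) (area = (32/2)·2.828²·sin(360°/32) = 24.97 mm²). Checking containment: the cross-section at z = 4 is a subset of the cross-section at z = 2.5.

entirely on top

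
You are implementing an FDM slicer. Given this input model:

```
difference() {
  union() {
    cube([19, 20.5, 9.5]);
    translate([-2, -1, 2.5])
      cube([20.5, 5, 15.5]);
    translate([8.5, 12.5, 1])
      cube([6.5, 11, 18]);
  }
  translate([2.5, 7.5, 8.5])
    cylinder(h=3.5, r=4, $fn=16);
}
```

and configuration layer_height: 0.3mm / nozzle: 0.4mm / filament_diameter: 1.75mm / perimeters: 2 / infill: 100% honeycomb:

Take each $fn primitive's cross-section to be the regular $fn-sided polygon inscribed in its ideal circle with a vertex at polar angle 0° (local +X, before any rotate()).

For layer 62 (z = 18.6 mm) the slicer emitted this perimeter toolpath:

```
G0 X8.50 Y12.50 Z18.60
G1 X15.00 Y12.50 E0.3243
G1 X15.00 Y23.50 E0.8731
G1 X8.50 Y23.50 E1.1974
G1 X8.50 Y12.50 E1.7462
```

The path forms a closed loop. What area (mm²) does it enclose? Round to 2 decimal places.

71.50 mm²

Apply the shoelace formula to the sequence of (X, Y) vertices; enclosed area = 71.50 mm².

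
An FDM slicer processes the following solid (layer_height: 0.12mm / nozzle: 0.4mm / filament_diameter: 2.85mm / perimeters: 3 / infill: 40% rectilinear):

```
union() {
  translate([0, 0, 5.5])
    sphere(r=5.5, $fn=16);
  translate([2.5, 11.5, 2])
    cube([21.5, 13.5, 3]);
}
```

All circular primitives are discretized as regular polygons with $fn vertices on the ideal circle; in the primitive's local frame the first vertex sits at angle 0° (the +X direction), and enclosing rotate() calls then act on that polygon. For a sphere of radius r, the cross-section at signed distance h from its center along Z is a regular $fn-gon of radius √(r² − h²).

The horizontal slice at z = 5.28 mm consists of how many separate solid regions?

1

At z = 5.28 mm: the r=5.5 sphere slices to a regular 16-gon of circumradius 5.496 (√(r²−h²) with h=0.22 from center); the cube at (2.5, 11.5) is absent (z outside [2, 5]); Merging all regions: only the r=5.5 sphere is present, so the union is just that shape — 1 connected region. The result has 1 disconnected region.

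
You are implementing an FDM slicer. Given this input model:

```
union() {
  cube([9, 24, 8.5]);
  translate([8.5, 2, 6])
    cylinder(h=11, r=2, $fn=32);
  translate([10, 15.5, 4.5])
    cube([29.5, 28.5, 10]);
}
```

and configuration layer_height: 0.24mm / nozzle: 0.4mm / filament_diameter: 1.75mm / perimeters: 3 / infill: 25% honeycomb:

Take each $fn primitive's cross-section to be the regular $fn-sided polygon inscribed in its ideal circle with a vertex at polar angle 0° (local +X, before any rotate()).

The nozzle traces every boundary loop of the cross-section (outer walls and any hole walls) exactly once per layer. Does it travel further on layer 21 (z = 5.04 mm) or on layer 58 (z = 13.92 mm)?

layer 21 (z = 5.04 mm)

Layer 21 (z = 5.04): the 9×24 cube contributes its full rectangle (perimeter 66.00 mm); the cylinder at (8.5, 2) is absent (z outside [6, 17]); the cube at (10, 15.5) is present — its section is the full 29.5×28.5 rectangle (perimeter 116.00 mm); Combining (union): the 2 present regions are separate (no shared area or edge), so areas and boundary lengths simply add and each stays a separate island — boundary = 182.00 mm. So its perimeter = 182.00 mm. Layer 58 (z = 13.92): the cube does not reach this height (z outside [0, 8.5]); the r=2 cylinder at (8.5, 2) gives a regular 32-gon of circumradius 2 (constant along its height) (perimeter = 2·32·2.000·sin(180°/32) = 12.55 mm); the cube at (10, 15.5) is present — its section is the full 29.5×28.5 rectangle (perimeter 116.00 mm); Taking the union: the 2 present regions are separate (no shared area or edge), so areas and boundary lengths simply add and each stays a separate island — boundary = 128.55 mm. So its perimeter = 128.55 mm. Layer 21 is larger (182.00 vs 128.55 mm).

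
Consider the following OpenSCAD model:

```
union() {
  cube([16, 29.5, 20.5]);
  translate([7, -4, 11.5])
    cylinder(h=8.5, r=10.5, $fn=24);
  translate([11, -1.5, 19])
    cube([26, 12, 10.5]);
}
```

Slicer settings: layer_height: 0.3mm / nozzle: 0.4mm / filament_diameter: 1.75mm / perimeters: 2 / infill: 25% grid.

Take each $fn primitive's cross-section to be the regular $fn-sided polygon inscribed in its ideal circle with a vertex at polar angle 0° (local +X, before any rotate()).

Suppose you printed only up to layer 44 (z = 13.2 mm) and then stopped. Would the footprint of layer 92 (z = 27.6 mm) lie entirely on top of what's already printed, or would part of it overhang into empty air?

part overhangs

Compare the two slices. At z = 13.2: the cube is present — its section is the full 16×29.5 rectangle (area 472.00 mm²); the r=10.5 cylinder at (7, -4) contributes a regular 24-gon of circumradius 10.5 (area = (24/2)·10.500²·sin(360°/24) = 342.42 mm²); the cube at (11, -1.5) does not reach this height (z outside [19, 29.5]); Combining (union): the regions partially overlap — summed areas 814.42 mm² minus the doubly-counted overlap 83.59 mm² gives 730.83 mm² — area = 730.83 mm². At z = 27.6: the cube is absent (z outside [0, 20.5]); the cylinder at (7, -4) does not reach this height (z outside [11.5, 20]); the cube at (11, -1.5) (footprint 26×12) is included at this height (area 312.00 mm²); Merging all regions: only the 26×12 cube at (11, -1.5) is present, so the union is just that shape — area = 312.00 mm². Checking containment: at z = 27.6 the cross-section extends beyond the z = 13.2 cross-section by about 250.18 mm².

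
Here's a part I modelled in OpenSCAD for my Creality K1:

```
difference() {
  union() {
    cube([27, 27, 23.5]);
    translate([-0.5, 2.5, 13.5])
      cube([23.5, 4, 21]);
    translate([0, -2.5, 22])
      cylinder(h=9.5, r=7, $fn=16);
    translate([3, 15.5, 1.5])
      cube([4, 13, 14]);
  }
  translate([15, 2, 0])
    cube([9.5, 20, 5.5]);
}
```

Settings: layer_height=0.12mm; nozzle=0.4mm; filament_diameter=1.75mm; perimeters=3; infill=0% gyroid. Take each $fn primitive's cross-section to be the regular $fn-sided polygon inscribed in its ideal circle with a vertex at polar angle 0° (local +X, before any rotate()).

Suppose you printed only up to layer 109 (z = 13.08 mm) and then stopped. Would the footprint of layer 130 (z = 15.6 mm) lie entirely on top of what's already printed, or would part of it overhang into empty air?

part overhangs

Compare the two slices. At z = 13.08: the cube is present — its section is the full 27×27 rectangle (area 729.00 mm²); the cube at (-0.5, 2.5) does not reach this height (z outside [13.5, 34.5]); the cylinder at (0, -2.5) is absent (z outside [22, 31.5]); the cube at (3, 15.5) is present — its section is the full 4×13 rectangle (area 52.00 mm²); Combining (union): the regions partially overlap — summed areas 781.00 mm² minus the doubly-counted overlap 46.00 mm² gives 735.00 mm² — area = 735.00 mm²; the cube at (15, 2) is not intersected at this z (z outside [0, 5.5]); Taking the first minus the rest: none of the subtracted shapes is present at this height, so that combined region is unchanged — area = 735.00 mm². At z = 15.6: the cube (footprint 27×27) is included at this height (area 729.00 mm²); the cube at (-0.5, 2.5) (footprint 23.5×4) is included at this height (area 94.00 mm²); the cylinder at (0, -2.5) does not reach this height (z outside [22, 31.5]); the cube at (3, 15.5) is absent (z outside [1.5, 15.5]); Taking the union: the regions partially overlap — summed areas 823.00 mm² minus the doubly-counted overlap 92.00 mm² gives 731.00 mm² — area = 731.00 mm²; the cube at (15, 2) does not reach this height (z outside [0, 5.5]); Subtracting the remaining from the first: none of the subtracted shapes is present at this height, so the result so far is unchanged — area = 731.00 mm². Checking containment: at z = 15.6 the cross-section extends beyond the z = 13.08 cross-section by about 2.00 mm².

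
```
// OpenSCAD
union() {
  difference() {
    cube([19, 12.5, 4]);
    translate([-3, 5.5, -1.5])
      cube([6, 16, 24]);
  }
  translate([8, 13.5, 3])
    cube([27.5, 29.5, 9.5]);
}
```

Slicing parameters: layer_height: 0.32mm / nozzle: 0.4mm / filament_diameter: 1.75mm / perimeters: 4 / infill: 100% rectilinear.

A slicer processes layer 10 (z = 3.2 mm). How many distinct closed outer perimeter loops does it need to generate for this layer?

At z = 3.2 mm: the cube (footprint 19×12.5) is included at this height; the cube at (-3, 5.5) (footprint 6×16) is included at this height; Subtracting the remaining from the first: starting from the 19×12.5 cube, the 6×16 cube at (-3, 5.5) partially overlaps it — only the 21.00 mm² overlap (of its 96.00 mm²) is removed, clipping the outline — 1 connected region; the cube at (8, 13.5) (footprint 27.5×29.5) is included at this height; Combining (union): the 2 present regions are separate (no shared area or edge), so areas and boundary lengths simply add and each stays a separate island — 2 connected regions. The result has 2 disconnected regions.

2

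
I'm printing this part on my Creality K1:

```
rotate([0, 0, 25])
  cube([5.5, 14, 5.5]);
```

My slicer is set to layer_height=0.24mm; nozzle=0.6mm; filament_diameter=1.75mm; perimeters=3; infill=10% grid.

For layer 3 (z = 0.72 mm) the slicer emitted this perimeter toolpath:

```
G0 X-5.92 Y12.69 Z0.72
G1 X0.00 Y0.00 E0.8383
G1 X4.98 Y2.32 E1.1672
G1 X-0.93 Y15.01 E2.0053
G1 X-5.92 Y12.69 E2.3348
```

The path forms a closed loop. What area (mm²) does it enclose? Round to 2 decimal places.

76.98 mm²

Apply the shoelace formula to the sequence of (X, Y) vertices; enclosed area = 76.98 mm².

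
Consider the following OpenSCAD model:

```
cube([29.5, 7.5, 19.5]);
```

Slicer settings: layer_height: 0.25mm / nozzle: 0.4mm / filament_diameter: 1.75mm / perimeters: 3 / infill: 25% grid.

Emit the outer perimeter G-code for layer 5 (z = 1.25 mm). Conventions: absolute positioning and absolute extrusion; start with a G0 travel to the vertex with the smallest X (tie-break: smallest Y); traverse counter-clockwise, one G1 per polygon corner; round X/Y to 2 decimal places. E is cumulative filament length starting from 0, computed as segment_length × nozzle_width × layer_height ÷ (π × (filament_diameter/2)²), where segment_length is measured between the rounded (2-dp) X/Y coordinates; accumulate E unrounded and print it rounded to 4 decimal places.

At z = 1.25 mm: the cube is present — its section is the full 29.5×7.5 rectangle. The outline is a single polygon with 4 vertices. Extrusion per mm of travel: 0.4 × 0.25 / (π × 0.875²) = 0.041575. Accumulating E over each segment gives final E = 3.0766.

G0 X0.00 Y0.00 Z1.25
G1 X29.50 Y0.00 E1.2265
G1 X29.50 Y7.50 E1.5383
G1 X0.00 Y7.50 E2.7647
G1 X0.00 Y0.00 E3.0766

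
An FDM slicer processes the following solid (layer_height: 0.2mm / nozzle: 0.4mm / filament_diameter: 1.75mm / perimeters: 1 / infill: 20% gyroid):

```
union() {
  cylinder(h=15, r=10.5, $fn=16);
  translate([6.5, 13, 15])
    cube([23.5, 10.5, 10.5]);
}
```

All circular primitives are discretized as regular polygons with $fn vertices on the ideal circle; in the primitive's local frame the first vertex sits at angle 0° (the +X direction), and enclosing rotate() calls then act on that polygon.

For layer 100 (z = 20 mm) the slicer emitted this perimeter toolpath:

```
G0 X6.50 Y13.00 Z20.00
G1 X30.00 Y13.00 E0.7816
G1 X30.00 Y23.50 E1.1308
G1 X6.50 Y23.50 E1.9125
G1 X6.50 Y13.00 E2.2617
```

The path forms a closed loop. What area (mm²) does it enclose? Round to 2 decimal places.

246.75 mm²

Apply the shoelace formula to the sequence of (X, Y) vertices; enclosed area = 246.75 mm².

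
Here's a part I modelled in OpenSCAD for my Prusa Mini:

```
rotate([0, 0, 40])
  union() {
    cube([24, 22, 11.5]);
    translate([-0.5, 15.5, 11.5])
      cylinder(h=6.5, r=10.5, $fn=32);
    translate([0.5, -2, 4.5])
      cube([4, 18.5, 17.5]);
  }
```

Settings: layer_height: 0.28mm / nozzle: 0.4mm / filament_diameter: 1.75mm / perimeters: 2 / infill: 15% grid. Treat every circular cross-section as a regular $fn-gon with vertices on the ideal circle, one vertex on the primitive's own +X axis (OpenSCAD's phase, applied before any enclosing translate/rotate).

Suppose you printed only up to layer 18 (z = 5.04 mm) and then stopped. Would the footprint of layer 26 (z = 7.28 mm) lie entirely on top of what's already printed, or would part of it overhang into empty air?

entirely on top

Compare the two slices. At z = 5.04: the cube (footprint 24×22) is included at this height (area 528.00 mm²); the cylinder at (-0.5, 15.5) is not intersected at this z (z outside [11.5, 18]); the cube at (0.5, -2) is present — its section is the full 4×18.5 rectangle (area 74.00 mm²); Merging all regions: the regions partially overlap — summed areas 602.00 mm² minus the doubly-counted overlap 66.00 mm² gives 536.00 mm² — area = 536.00 mm²; (rotated 40° about Z; rotation is an isometry so areas/perimeters/island counts are preserved). At z = 7.28: the 24×22 cube contributes its full rectangle (area 528.00 mm²); the cylinder at (-0.5, 15.5) is absent (z outside [11.5, 18]); the cube at (0.5, -2) (footprint 4×18.5) is included at this height (area 74.00 mm²); Combining (union): the regions partially overlap — summed areas 602.00 mm² minus the doubly-counted overlap 66.00 mm² gives 536.00 mm² — area = 536.00 mm²; (whole slice rotated 40° about Z — lengths, areas and connectivity unchanged). Checking containment: the cross-section at z = 7.28 is a subset of the cross-section at z = 5.04.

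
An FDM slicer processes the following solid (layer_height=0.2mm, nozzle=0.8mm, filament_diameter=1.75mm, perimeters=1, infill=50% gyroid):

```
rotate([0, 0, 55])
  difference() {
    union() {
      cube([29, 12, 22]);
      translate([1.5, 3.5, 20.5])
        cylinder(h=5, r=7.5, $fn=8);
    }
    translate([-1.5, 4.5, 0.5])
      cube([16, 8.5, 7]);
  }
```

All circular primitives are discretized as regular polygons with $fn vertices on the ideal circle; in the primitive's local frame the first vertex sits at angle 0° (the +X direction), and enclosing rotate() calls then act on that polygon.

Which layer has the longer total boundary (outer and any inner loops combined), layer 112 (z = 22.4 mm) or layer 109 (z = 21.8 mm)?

layer 109 (z = 21.8 mm)

Layer 112 (z = 22.4): the cube is absent (z outside [0, 22]); the r=7.5 cylinder at (1.5, 3.5) contributes a regular 8-gon of circumradius 7.5 (perimeter = 2·8·7.500·sin(180°/8) = 45.92 mm); Combining (union): only the r=7.5 cylinder at (1.5, 3.5) is present, so the union is just that shape — boundary = 45.92 mm; the cube at (-1.5, 4.5) does not reach this height (z outside [0.5, 7.5]); Subtracting the remaining from the first: none of the subtracted shapes is present at this height, so that combined region is unchanged — boundary = 45.92 mm; (whole slice rotated 55° about Z — lengths, areas and connectivity unchanged). So its perimeter = 45.92 mm. Layer 109 (z = 21.8): the cube (footprint 29×12) is included at this height (perimeter 82.00 mm); the r=7.5 cylinder at (1.5, 3.5) contributes a regular 8-gon of circumradius 7.5 (perimeter = 2·8·7.500·sin(180°/8) = 45.92 mm); Taking the union: the regions partially overlap (shared area 79.52 mm²), so the edge portions inside another operand are dropped and the merged outline is re-measured after clipping — boundary = 93.10 mm; the cube at (-1.5, 4.5) is not intersected at this z (z outside [0.5, 7.5]); Subtracting the remaining from the first: none of the subtracted shapes is present at this height, so the result so far is unchanged — boundary = 93.10 mm; (rotated 55° about Z; rotation is an isometry so areas/perimeters/island counts are preserved). So its perimeter = 93.10 mm. Layer 109 is larger (93.10 vs 45.92 mm).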